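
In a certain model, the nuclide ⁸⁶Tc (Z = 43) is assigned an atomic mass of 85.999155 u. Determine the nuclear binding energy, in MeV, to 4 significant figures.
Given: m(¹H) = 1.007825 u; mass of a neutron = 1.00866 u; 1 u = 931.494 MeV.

Mass of separated nucleons = 43(1.007825) + 43(1.00866) = 43.336475 + 43.37238 = 86.708855 u
Δm = 86.708855 − 85.999155 = 0.709700 u
E_B = 0.709700 × 931.494 = 661.081 MeV

661.1 MeV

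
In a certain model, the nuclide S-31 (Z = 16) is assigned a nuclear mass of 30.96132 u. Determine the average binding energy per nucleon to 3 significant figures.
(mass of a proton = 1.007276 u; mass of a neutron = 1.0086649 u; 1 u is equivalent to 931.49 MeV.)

Σm = 16·m_p + 15·m_n = 16.116416 + 15.1299735 = 31.2463895 u
The mass defect is 31.2463895 − 30.96132 = 0.2850695 u.
Binding energy = Δm·c² = 0.2850695 × 931.49 MeV/u = 265.539 MeV
Per nucleon: 265.539 / 31 = 8.566 MeV

8.57 MeV/nucleon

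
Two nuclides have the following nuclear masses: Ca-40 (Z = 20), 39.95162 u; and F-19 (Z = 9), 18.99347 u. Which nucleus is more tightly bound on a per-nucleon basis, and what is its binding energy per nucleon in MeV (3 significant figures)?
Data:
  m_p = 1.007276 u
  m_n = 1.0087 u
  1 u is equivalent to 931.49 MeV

Ca-40; 8.57 MeV/nucleon

Ca-40: Σm = 20(1.007276) + 20(1.0087) = 40.319520 u; Δm = 0.367900 u; E_B = 342.695 MeV; E_B/A = 8.567 MeV
F-19: Σm = 9(1.007276) + 10(1.0087) = 19.152484 u; Δm = 0.159014 u; E_B = 148.12 MeV; E_B/A = 7.796 MeV
Ca-40 has the higher binding energy per nucleon, so it is the more tightly bound nucleus.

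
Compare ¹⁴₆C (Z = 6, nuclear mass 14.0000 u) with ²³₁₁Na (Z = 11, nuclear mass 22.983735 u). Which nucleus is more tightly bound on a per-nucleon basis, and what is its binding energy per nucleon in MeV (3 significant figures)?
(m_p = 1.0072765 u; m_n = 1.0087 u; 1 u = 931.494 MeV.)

²³₁₁Na; 8.13 MeV/nucleon

¹⁴₆C: Σm = 6(1.0072765) + 8(1.0087) = 14.1132590 u; Δm = 0.1132590 u; E_B = 105.50 MeV; E_B/A = 7.536 MeV
²³₁₁Na: Σm = 11(1.0072765) + 12(1.0087) = 23.1844415 u; Δm = 0.2007065 u; E_B = 186.96 MeV; E_B/A = 8.129 MeV
²³₁₁Na has the higher binding energy per nucleon, so it is the more tightly bound nucleus.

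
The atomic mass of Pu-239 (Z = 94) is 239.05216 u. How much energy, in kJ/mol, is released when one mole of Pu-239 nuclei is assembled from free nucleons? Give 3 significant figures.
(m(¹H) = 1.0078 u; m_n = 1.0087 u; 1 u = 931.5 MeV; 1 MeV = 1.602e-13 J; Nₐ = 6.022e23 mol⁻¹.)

1.75e+11 kJ/mol

Z = 94, so N = A − Z = 239 − 94 = 145.
Mass of separated nucleons = 94(1.0078) + 145(1.0087) = 94.7332 + 146.2615 = 240.9947 u
Mass defect Δm = 240.9947 − 239.05216 = 1.94254 u
Converting to energy: 1.94254 u × 931.5 MeV/u = 1809.48 MeV
Per nucleus in joules: 1809.48 MeV × 1.602e-13 J/MeV = 2.8988e-10 J
Per mole: 2.8988e-10 J × 6.022e23 mol⁻¹ = 1.7457e+14 J/mol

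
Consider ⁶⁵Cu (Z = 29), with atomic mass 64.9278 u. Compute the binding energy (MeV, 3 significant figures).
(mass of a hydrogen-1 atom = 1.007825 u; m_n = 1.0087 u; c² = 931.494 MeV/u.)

570 MeV

Σm = 29·m(¹H) + 36·m_n = 29.226925 + 36.3132 = 65.540125 u
Δm = 65.540125 − 64.9278 = 0.612325 u
E_B = 0.612325 × 931.494 = 570.377 MeV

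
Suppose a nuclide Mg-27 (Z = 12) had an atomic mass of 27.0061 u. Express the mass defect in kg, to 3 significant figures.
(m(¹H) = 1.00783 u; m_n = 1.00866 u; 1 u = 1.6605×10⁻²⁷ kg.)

3.62e-28 kg

The nucleus contains 12 protons and 27 − 12 = 15 neutrons.
Σm = 12·m(¹H) + 15·m_n = 12.09396 + 15.12990 = 27.22386 u
Mass defect Δm = 27.22386 − 27.0061 = 0.21776 u
In SI units: 0.21776 u × 1.6605×10⁻²⁷ kg/u = 3.6159e-28 kg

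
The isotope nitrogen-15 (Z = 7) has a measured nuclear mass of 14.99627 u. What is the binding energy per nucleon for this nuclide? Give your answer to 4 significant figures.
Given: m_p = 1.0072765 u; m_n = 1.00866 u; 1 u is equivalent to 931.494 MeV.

Mass of separated nucleons = 7(1.0072765) + 8(1.00866) = 7.0509355 + 8.06928 = 15.1202155 u
Δm = 15.1202155 − 14.99627 = 0.1239455 u
E_B = 0.1239455 × 931.494 = 115.454 MeV
Dividing by A = 15 gives 7.697 MeV per nucleon.

7.697 MeV/nucleon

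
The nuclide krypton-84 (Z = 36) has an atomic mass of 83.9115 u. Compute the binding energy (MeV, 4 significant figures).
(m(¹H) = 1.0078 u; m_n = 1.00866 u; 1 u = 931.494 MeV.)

With 36 protons and 48 neutrons (A = 84):
Σm = 36·m(¹H) + 48·m_n = 36.2808 + 48.41568 = 84.69648 u
Mass defect Δm = 84.69648 − 83.9115 = 0.78498 u
Converting to energy: 0.78498 u × 931.494 MeV/u = 731.204 MeV

731.2 MeV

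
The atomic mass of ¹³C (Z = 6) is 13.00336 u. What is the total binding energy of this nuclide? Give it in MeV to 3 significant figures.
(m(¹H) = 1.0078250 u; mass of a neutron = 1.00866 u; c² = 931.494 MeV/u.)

97.1 MeV

With 6 protons and 7 neutrons (A = 13):
Mass of separated nucleons = 6(1.0078250) + 7(1.00866) = 6.0469500 + 7.06062 = 13.1075700 u
Δm = 13.1075700 − 13.00336 = 0.1042100 u
Converting to energy: 0.1042100 u × 931.494 MeV/u = 97.0710 MeV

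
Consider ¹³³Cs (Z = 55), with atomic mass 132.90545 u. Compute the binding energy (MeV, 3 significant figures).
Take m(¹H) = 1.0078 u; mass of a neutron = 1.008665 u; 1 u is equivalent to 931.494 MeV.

1120 MeV

The nucleus contains 55 protons and 133 − 55 = 78 neutrons.
Total constituent mass: 55 × 1.0078 + 78 × 1.008665 = 134.104870 u
Mass defect Δm = 134.104870 − 132.90545 = 1.199420 u
Binding energy = Δm·c² = 1.199420 × 931.494 MeV/u = 1117.25 MeV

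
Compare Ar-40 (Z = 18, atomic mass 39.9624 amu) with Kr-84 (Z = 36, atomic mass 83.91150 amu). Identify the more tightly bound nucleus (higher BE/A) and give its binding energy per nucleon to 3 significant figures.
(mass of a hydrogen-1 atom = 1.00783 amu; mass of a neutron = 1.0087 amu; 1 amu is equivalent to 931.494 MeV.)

Kr-84; 8.74 MeV/nucleon

Ar-40: Σm = 18(1.00783) + 22(1.0087) = 40.33234 amu; Δm = 0.36994 amu; E_B = 344.597 MeV; E_B/A = 8.6149 MeV
Kr-84: Σm = 36(1.00783) + 48(1.0087) = 84.69948 amu; Δm = 0.78798 amu; E_B = 734.00 MeV; E_B/A = 8.738 MeV
Kr-84 has the higher binding energy per nucleon, so it is the more tightly bound nucleus.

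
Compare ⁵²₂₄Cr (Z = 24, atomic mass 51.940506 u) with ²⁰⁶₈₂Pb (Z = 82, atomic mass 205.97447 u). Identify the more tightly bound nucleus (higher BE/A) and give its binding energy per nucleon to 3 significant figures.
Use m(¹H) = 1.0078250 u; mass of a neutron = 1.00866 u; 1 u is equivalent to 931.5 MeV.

⁵²₂₄Cr; 8.77 MeV/nucleon

⁵²₂₄Cr: Σm = 24(1.0078250) + 28(1.00866) = 52.4302800 u; Δm = 0.4897740 u; E_B = 456.224 MeV; E_B/A = 8.774 MeV
²⁰⁶₈₂Pb: Σm = 82(1.0078250) + 124(1.00866) = 207.7154900 u; Δm = 1.7410200 u; E_B = 1621.8 MeV; E_B/A = 7.873 MeV
⁵²₂₄Cr has the higher binding energy per nucleon, so it is the more tightly bound nucleus.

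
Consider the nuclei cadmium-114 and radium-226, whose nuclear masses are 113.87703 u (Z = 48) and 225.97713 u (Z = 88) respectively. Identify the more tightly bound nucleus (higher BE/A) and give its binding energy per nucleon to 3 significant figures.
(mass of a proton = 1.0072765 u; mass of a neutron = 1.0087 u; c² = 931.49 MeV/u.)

cadmium-114: Σm = 48(1.0072765) + 66(1.0087) = 114.9234720 u; Δm = 1.0464420 u; E_B = 974.75 MeV; E_B/A = 8.550 MeV
radium-226: Σm = 88(1.0072765) + 138(1.0087) = 227.8409320 u; Δm = 1.8638020 u; E_B = 1736.1 MeV; E_B/A = 7.682 MeV
cadmium-114 has the higher binding energy per nucleon, so it is the more tightly bound nucleus.

cadmium-114; 8.55 MeV/nucleon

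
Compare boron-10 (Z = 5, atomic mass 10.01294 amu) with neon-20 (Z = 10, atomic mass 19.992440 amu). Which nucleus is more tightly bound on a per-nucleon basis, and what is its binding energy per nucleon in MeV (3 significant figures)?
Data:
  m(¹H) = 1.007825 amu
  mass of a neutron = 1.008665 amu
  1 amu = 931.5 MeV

neon-20; 8.03 MeV/nucleon

boron-10: Σm = 5(1.007825) + 5(1.008665) = 10.082450 amu; Δm = 0.069510 amu; E_B = 64.749 MeV; E_B/A = 6.4749 MeV
neon-20: Σm = 10(1.007825) + 10(1.008665) = 20.164900 amu; Δm = 0.172460 amu; E_B = 160.646 MeV; E_B/A = 8.032 MeV
neon-20 has the higher binding energy per nucleon, so it is the more tightly bound nucleus.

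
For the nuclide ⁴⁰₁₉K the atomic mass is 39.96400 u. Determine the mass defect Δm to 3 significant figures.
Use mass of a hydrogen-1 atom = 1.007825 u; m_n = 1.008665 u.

0.367 u

Z = 19, so N = A − Z = 40 − 19 = 21.
Total constituent mass: 19 × 1.007825 + 21 × 1.008665 = 40.330640 u
The mass defect is 40.330640 − 39.96400 = 0.366640 u.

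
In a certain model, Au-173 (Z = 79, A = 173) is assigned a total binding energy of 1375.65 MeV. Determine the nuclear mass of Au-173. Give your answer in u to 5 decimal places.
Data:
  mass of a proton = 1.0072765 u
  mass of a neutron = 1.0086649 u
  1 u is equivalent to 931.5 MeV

Mass defect = 1375.65 MeV / (931.5 MeV/u) = 1.4768116 u
Constituent mass = 79(1.0072765) + 94(1.0086649) = 174.3893441 u
Nuclear mass = 174.3893441 − 1.4768116 = 172.9125325 u ≈ 172.91253 u (to 5 decimal places)

172.91253 u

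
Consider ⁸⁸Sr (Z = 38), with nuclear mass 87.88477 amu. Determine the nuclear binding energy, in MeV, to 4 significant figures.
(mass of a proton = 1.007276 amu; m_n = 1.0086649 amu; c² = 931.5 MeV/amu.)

768.5 MeV

Mass of separated nucleons = 38(1.007276) + 50(1.0086649) = 38.276488 + 50.4332450 = 88.7097330 amu
Mass defect Δm = 88.7097330 − 87.88477 = 0.8249630 amu
Converting to energy: 0.8249630 amu × 931.5 MeV/amu = 768.453 MeV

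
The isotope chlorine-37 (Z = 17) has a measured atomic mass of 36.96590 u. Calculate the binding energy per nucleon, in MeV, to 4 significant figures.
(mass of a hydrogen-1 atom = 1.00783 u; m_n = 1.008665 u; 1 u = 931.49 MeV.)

8.572 MeV/nucleon

Z = 17, so N = A − Z = 37 − 17 = 20.
Total constituent mass: 17 × 1.00783 + 20 × 1.008665 = 37.306410 u
Mass defect Δm = 37.306410 − 36.96590 = 0.340510 u
E_B = 0.340510 × 931.49 = 317.182 MeV
Per nucleon: 317.182 / 37 = 8.572 MeV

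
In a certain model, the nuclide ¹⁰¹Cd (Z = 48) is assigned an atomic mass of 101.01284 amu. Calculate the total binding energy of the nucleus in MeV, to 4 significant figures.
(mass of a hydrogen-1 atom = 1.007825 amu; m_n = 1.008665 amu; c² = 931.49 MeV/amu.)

Σm = 48·m(¹H) + 53·m_n = 48.375600 + 53.459245 = 101.834845 amu
Δm = 101.834845 − 101.01284 = 0.822005 amu
Binding energy = Δm·c² = 0.822005 × 931.49 MeV/amu = 765.689 MeV

765.7 MeV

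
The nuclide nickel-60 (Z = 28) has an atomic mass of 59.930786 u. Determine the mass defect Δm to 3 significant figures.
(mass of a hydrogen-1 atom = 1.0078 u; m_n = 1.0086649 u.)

0.565 u

Σm = 28·m(¹H) + 32·m_n = 28.2184 + 32.2772768 = 60.4956768 u
Mass defect Δm = 60.4956768 − 59.930786 = 0.5648908 u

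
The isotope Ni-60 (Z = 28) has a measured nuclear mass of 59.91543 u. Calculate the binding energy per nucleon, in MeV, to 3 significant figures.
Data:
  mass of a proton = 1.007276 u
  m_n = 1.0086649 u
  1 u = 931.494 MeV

The nucleus contains 28 protons and 60 − 28 = 32 neutrons.
Σm = 28·m_p + 32·m_n = 28.203728 + 32.2772768 = 60.4810048 u
The mass defect is 60.4810048 − 59.91543 = 0.5655748 u.
E_B = 0.5655748 × 931.494 = 526.8295 MeV
Per nucleon: 526.8295 / 60 = 8.780 MeV

8.78 MeV/nucleon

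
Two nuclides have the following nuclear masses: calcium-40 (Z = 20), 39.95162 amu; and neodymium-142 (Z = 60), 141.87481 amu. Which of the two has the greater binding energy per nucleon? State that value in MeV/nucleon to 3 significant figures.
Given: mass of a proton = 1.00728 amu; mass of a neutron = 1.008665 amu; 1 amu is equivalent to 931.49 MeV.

calcium-40: Σm = 20(1.00728) + 20(1.008665) = 40.318900 amu; Δm = 0.367280 amu; E_B = 342.12 MeV; E_B/A = 8.553 MeV
neodymium-142: Σm = 60(1.00728) + 82(1.008665) = 143.147330 amu; Δm = 1.272520 amu; E_B = 1185.3 MeV; E_B/A = 8.347 MeV
calcium-40 has the higher binding energy per nucleon, so it is the more tightly bound nucleus.

calcium-40; 8.55 MeV/nucleon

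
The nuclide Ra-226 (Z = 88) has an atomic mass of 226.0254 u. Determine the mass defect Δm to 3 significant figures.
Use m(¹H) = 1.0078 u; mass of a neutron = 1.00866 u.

Z = 88, so N = A − Z = 226 − 88 = 138.
Total constituent mass: 88 × 1.0078 + 138 × 1.00866 = 227.88148 u
Δm = 227.88148 − 226.0254 = 1.85608 u

1.86 u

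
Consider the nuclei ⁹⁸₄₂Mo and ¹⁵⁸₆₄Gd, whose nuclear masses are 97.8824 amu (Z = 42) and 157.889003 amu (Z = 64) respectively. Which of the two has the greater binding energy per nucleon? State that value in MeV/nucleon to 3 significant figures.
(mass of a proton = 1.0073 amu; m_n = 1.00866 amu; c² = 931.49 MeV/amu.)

⁹⁸₄₂Mo: Σm = 42(1.0073) + 56(1.00866) = 98.79156 amu; Δm = 0.90916 amu; E_B = 846.87 MeV; E_B/A = 8.642 MeV
¹⁵⁸₆₄Gd: Σm = 64(1.0073) + 94(1.00866) = 159.28124 amu; Δm = 1.392237 amu; E_B = 1296.9 MeV; E_B/A = 8.208 MeV
⁹⁸₄₂Mo has the higher binding energy per nucleon, so it is the more tightly bound nucleus.

⁹⁸₄₂Mo; 8.64 MeV/nucleon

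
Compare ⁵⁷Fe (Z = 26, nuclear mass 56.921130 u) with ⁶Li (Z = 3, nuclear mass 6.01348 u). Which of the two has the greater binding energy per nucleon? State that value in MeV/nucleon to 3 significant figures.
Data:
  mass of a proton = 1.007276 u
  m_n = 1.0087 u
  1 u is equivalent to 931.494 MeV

⁵⁷Fe: Σm = 26(1.007276) + 31(1.0087) = 57.458876 u; Δm = 0.537746 u; E_B = 500.91 MeV; E_B/A = 8.788 MeV
⁶Li: Σm = 3(1.007276) + 3(1.0087) = 6.047928 u; Δm = 0.034448 u; E_B = 32.088 MeV; E_B/A = 5.348 MeV
⁵⁷Fe has the higher binding energy per nucleon, so it is the more tightly bound nucleus.

⁵⁷Fe; 8.79 MeV/nucleon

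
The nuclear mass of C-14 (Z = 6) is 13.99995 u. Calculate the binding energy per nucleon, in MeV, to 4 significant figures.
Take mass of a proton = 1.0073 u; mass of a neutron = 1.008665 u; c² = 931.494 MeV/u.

7.530 MeV/nucleon

Mass of separated nucleons = 6(1.0073) + 8(1.008665) = 6.0438 + 8.069320 = 14.113120 u
Δm = 14.113120 − 13.99995 = 0.113170 u
Converting to energy: 0.113170 u × 931.494 MeV/u = 105.417 MeV
BE/A = 105.417 MeV / 14 = 7.530 MeV/nucleon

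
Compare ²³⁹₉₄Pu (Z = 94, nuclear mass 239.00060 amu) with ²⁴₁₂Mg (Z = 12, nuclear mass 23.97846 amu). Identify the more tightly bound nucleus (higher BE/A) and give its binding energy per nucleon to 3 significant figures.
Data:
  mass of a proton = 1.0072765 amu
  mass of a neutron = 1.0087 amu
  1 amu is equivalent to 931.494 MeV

²³⁹₉₄Pu: Σm = 94(1.0072765) + 145(1.0087) = 240.9454910 amu; Δm = 1.9448910 amu; E_B = 1811.7 MeV; E_B/A = 7.580 MeV
²⁴₁₂Mg: Σm = 12(1.0072765) + 12(1.0087) = 24.1917180 amu; Δm = 0.2132580 amu; E_B = 198.65 MeV; E_B/A = 8.277 MeV
²⁴₁₂Mg has the higher binding energy per nucleon, so it is the more tightly bound nucleus.

²⁴₁₂Mg; 8.28 MeV/nucleon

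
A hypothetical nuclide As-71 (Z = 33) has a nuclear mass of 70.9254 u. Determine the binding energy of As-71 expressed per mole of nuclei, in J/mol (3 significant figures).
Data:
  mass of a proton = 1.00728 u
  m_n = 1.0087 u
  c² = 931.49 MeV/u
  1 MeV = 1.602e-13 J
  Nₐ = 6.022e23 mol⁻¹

5.80e+13 J/mol

Mass of separated nucleons = 33(1.00728) + 38(1.0087) = 33.24024 + 38.3306 = 71.57084 u
Δm = 71.57084 − 70.9254 = 0.64544 u
Converting to energy: 0.64544 u × 931.49 MeV/u = 601.221 MeV
Per nucleus in joules: 601.221 MeV × 1.602e-13 J/MeV = 9.6316e-11 J
Per mole: 9.6316e-11 J × 6.022e23 mol⁻¹ = 5.8001e+13 J/mol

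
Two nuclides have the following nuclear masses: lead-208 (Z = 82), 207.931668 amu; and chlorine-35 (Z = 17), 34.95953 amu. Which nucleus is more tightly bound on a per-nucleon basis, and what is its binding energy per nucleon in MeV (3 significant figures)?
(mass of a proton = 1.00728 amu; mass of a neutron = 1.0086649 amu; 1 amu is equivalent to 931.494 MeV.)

lead-208: Σm = 82(1.00728) + 126(1.0086649) = 209.6887374 amu; Δm = 1.7570694 amu; E_B = 1636.7 MeV; E_B/A = 7.869 MeV
chlorine-35: Σm = 17(1.00728) + 18(1.0086649) = 35.2797282 amu; Δm = 0.3201982 amu; E_B = 298.26 MeV; E_B/A = 8.522 MeV
chlorine-35 has the higher binding energy per nucleon, so it is the more tightly bound nucleus.

chlorine-35; 8.52 MeV/nucleon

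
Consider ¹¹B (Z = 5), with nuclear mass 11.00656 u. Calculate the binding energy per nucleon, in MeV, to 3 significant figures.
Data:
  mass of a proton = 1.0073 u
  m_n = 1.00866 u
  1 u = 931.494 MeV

Z = 5, so N = A − Z = 11 − 5 = 6.
Σm = 5·m_p + 6·m_n = 5.0365 + 6.05196 = 11.08846 u
Mass defect Δm = 11.08846 − 11.00656 = 0.08190 u
Converting to energy: 0.08190 u × 931.494 MeV/u = 76.2894 MeV
Per nucleon: 76.2894 / 11 = 6.935 MeV

6.94 MeV/nucleon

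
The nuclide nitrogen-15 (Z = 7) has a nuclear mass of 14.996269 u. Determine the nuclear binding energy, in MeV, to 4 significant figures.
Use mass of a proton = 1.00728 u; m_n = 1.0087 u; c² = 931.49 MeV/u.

Z = 7, so N = A − Z = 15 − 7 = 8.
Mass of separated nucleons = 7(1.00728) + 8(1.0087) = 7.05096 + 8.0696 = 15.12056 u
The mass defect is 15.12056 − 14.996269 = 0.124291 u.
E_B = 0.124291 × 931.49 = 115.776 MeV

115.8 MeV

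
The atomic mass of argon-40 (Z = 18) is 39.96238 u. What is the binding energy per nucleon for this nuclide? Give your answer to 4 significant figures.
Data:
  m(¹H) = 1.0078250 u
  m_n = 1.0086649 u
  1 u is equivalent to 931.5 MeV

Σm = 18·m(¹H) + 22·m_n = 18.1408500 + 22.1906278 = 40.3314778 u
Δm = 40.3314778 − 39.96238 = 0.3690978 u
E_B = 0.3690978 × 931.5 = 343.815 MeV
Per nucleon: 343.815 / 40 = 8.595 MeV

8.595 MeV/nucleon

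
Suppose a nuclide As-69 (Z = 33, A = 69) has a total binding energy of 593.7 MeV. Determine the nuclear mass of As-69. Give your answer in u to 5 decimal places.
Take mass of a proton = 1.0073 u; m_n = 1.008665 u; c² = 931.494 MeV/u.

Mass defect = 593.7 MeV / (931.494 MeV/u) = 0.6373632 u
Constituent mass = 33(1.0073) + 36(1.008665) = 69.552840 u
Nuclear mass = 69.552840 − 0.6373632 = 68.9154768 u ≈ 68.91548 u (to 5 decimal places)

68.91548 u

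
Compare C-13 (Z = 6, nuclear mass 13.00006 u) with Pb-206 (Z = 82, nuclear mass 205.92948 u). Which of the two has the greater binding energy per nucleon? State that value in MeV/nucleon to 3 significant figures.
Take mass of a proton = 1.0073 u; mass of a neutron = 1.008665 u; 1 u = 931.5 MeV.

Pb-206; 7.88 MeV/nucleon

C-13: Σm = 6(1.0073) + 7(1.008665) = 13.104455 u; Δm = 0.104395 u; E_B = 97.244 MeV; E_B/A = 7.480 MeV
Pb-206: Σm = 82(1.0073) + 124(1.008665) = 207.673060 u; Δm = 1.743580 u; E_B = 1624.1 MeV; E_B/A = 7.884 MeV
Pb-206 has the higher binding energy per nucleon, so it is the more tightly bound nucleus.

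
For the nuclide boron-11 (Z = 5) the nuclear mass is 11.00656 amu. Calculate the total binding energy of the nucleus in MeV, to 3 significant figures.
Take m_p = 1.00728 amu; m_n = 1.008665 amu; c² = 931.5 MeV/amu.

76.2 MeV

Mass of separated nucleons = 5(1.00728) + 6(1.008665) = 5.03640 + 6.051990 = 11.088390 amu
Mass defect Δm = 11.088390 − 11.00656 = 0.081830 amu
E_B = 0.081830 × 931.5 = 76.2246 MeV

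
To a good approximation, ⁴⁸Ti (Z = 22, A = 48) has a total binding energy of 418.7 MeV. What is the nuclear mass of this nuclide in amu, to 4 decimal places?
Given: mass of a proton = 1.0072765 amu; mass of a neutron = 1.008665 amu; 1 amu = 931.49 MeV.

Mass defect = 418.7 MeV / (931.49 MeV/amu) = 0.449495 amu
Constituent mass = 22(1.0072765) + 26(1.008665) = 48.3853730 amu
Nuclear mass = 48.3853730 − 0.449495 = 47.9358780 amu ≈ 47.9359 amu (to 4 decimal places)

47.9359 amu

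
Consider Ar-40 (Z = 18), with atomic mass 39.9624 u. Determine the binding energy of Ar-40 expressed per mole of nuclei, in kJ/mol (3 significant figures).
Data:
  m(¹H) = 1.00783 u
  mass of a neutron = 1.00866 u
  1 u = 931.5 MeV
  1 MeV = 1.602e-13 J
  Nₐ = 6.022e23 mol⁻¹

3.32e+10 kJ/mol

Z = 18, so N = A − Z = 40 − 18 = 22.
Σm = 18·m(¹H) + 22·m_n = 18.14094 + 22.19052 = 40.33146 u
The mass defect is 40.33146 − 39.9624 = 0.36906 u.
E_B = 0.36906 × 931.5 = 343.779 MeV
Per nucleus in joules: 343.779 MeV × 1.602e-13 J/MeV = 5.5073e-11 J
Per mole: 5.5073e-11 J × 6.022e23 mol⁻¹ = 3.3165e+13 J/mol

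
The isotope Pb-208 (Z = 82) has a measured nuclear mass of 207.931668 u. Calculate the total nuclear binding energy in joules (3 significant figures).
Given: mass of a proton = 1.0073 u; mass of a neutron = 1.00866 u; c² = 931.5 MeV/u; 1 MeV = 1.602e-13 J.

Σm = 82·m_p + 126·m_n = 82.5986 + 127.09116 = 209.68976 u
Δm = 209.68976 − 207.931668 = 1.758092 u
E_B = 1.758092 × 931.5 = 1637.66 MeV
In joules: 1637.66 MeV × 1.602e-13 J/MeV = 2.6235e-10 J

2.62e-10 J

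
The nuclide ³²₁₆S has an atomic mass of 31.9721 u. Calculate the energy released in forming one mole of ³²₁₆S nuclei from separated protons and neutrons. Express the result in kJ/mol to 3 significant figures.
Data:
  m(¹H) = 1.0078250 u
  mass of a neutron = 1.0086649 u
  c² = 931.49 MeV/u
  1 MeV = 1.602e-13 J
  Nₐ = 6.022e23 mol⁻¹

2.62e+10 kJ/mol

Σm = 16·m(¹H) + 16·m_n = 16.1252000 + 16.1386384 = 32.2638384 u
Δm = 32.2638384 − 31.9721 = 0.2917384 u
Converting to energy: 0.2917384 u × 931.49 MeV/u = 271.751 MeV
Per nucleus in joules: 271.751 MeV × 1.602e-13 J/MeV = 4.3535e-11 J
Per mole: 4.3535e-11 J × 6.022e23 mol⁻¹ = 2.6217e+13 J/mol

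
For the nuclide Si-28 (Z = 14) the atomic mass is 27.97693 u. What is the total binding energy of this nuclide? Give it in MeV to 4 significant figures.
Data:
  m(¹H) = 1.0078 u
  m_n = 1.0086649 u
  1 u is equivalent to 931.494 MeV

With 14 protons and 14 neutrons (A = 28):
Mass of separated nucleons = 14(1.0078) + 14(1.0086649) = 14.1092 + 14.1213086 = 28.2305086 u
The mass defect is 28.2305086 − 27.97693 = 0.2535786 u.
Converting to energy: 0.2535786 u × 931.494 MeV/u = 236.207 MeV

236.2 MeV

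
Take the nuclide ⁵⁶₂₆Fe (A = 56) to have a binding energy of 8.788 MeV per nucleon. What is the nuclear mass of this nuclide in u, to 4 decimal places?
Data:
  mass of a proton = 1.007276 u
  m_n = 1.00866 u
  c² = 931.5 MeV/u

Total binding energy = 56 × 8.788 = 492.128 MeV
Mass defect = 492.128 MeV / (931.5 MeV/u) = 0.528318 u
Constituent mass = 26(1.007276) + 30(1.00866) = 56.448976 u
Nuclear mass = 56.448976 − 0.528318 = 55.920658 u ≈ 55.9207 u (to 4 decimal places)

55.9207 u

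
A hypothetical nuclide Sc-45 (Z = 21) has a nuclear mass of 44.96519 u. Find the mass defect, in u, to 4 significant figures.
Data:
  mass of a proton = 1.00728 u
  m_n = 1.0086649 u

Total constituent mass: 21 × 1.00728 + 24 × 1.0086649 = 45.3608376 u
Δm = 45.3608376 − 44.96519 = 0.3956476 u

0.3956 u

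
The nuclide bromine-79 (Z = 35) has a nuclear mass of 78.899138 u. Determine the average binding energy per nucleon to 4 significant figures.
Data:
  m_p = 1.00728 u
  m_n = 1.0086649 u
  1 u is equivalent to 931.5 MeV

The nucleus contains 35 protons and 79 − 35 = 44 neutrons.
Total constituent mass: 35 × 1.00728 + 44 × 1.0086649 = 79.6360556 u
Δm = 79.6360556 − 78.899138 = 0.7369176 u
E_B = 0.7369176 × 931.5 = 686.439 MeV
BE/A = 686.439 MeV / 79 = 8.689 MeV/nucleon

8.689 MeV/nucleon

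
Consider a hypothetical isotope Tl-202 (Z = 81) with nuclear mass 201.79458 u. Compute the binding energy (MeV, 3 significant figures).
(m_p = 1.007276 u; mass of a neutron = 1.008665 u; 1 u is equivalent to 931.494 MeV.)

1720 MeV

The nucleus contains 81 protons and 202 − 81 = 121 neutrons.
Mass of separated nucleons = 81(1.007276) + 121(1.008665) = 81.589356 + 122.048465 = 203.637821 u
Δm = 203.637821 − 201.79458 = 1.843241 u
E_B = 1.843241 × 931.494 = 1716.97 MeV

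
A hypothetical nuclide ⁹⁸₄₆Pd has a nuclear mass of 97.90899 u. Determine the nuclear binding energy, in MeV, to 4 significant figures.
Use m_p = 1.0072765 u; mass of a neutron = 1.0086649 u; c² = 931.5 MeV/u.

816.3 MeV

With 46 protons and 52 neutrons (A = 98):
Total constituent mass: 46 × 1.0072765 + 52 × 1.0086649 = 98.7852938 u
The mass defect is 98.7852938 − 97.90899 = 0.8763038 u.
Converting to energy: 0.8763038 u × 931.5 MeV/u = 816.277 MeV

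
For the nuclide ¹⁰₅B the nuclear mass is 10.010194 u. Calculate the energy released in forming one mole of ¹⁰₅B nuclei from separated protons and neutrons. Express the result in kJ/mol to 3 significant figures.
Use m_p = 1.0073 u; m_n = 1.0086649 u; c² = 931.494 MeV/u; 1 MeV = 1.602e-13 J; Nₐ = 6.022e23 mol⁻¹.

The nucleus contains 5 protons and 10 − 5 = 5 neutrons.
Mass of separated nucleons = 5(1.0073) + 5(1.0086649) = 5.0365 + 5.0433245 = 10.0798245 u
The mass defect is 10.0798245 − 10.010194 = 0.0696305 u.
Converting to energy: 0.0696305 u × 931.494 MeV/u = 64.8604 MeV
Per nucleus in joules: 64.8604 MeV × 1.602e-13 J/MeV = 1.0391e-11 J
Per mole: 1.0391e-11 J × 6.022e23 mol⁻¹ = 6.2575e+12 J/mol

6.26e+09 kJ/mol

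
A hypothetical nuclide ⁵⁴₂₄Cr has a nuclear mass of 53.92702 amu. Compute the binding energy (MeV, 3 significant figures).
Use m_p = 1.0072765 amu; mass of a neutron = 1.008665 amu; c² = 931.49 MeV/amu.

473 MeV

With 24 protons and 30 neutrons (A = 54):
Σm = 24·m_p + 30·m_n = 24.1746360 + 30.259950 = 54.4345860 amu
The mass defect is 54.4345860 − 53.92702 = 0.5075660 amu.
Binding energy = Δm·c² = 0.5075660 × 931.49 MeV/amu = 472.793 MeV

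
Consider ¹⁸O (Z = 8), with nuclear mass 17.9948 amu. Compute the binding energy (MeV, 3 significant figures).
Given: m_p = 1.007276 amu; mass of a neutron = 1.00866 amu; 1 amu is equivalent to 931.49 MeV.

Mass of separated nucleons = 8(1.007276) + 10(1.00866) = 8.058208 + 10.08660 = 18.144808 amu
Mass defect Δm = 18.144808 − 17.9948 = 0.150008 amu
Converting to energy: 0.150008 amu × 931.49 MeV/amu = 139.731 MeV

140 MeV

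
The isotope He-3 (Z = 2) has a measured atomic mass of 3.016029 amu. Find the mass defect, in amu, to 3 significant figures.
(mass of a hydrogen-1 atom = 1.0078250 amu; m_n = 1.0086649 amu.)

Mass of separated nucleons = 2(1.0078250) + 1(1.0086649) = 2.0156500 + 1.0086649 = 3.0243149 amu
Δm = 3.0243149 − 3.016029 = 0.0082859 amu

0.00829 amu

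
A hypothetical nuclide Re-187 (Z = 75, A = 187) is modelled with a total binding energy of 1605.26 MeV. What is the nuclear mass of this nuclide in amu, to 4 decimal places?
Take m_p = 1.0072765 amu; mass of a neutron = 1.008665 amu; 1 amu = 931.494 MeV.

Mass defect = 1605.26 MeV / (931.494 MeV/amu) = 1.723318 amu
Constituent mass = 75(1.0072765) + 112(1.008665) = 188.5162175 amu
Nuclear mass = 188.5162175 − 1.723318 = 186.7928995 amu ≈ 186.7929 amu (to 4 decimal places)

186.7929 amu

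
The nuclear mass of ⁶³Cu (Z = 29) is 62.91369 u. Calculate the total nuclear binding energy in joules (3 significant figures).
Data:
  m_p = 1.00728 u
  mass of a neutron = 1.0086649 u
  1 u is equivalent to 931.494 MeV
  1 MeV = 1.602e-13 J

The nucleus contains 29 protons and 63 − 29 = 34 neutrons.
Σm = 29·m_p + 34·m_n = 29.21112 + 34.2946066 = 63.5057266 u
Mass defect Δm = 63.5057266 − 62.91369 = 0.5920366 u
Binding energy = Δm·c² = 0.5920366 × 931.494 MeV/u = 551.479 MeV
In joules: 551.479 MeV × 1.602e-13 J/MeV = 8.8347e-11 J

8.83e-11 J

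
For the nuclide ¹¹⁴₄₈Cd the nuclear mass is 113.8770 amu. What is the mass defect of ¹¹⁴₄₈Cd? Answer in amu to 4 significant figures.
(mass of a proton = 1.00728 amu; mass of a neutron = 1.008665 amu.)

1.044 amu

The nucleus contains 48 protons and 114 − 48 = 66 neutrons.
Mass of separated nucleons = 48(1.00728) + 66(1.008665) = 48.34944 + 66.571890 = 114.921330 amu
Mass defect Δm = 114.921330 − 113.8770 = 1.044330 amu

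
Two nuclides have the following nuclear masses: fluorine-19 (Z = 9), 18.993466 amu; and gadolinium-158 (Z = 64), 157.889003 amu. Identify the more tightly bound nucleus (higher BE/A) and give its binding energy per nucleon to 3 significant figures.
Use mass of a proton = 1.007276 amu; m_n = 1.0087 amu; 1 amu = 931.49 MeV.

gadolinium-158; 8.22 MeV/nucleon

fluorine-19: Σm = 9(1.007276) + 10(1.0087) = 19.152484 amu; Δm = 0.159018 amu; E_B = 148.12 MeV; E_B/A = 7.796 MeV
gadolinium-158: Σm = 64(1.007276) + 94(1.0087) = 159.283464 amu; Δm = 1.394461 amu; E_B = 1298.9 MeV; E_B/A = 8.221 MeV
gadolinium-158 has the higher binding energy per nucleon, so it is the more tightly bound nucleus.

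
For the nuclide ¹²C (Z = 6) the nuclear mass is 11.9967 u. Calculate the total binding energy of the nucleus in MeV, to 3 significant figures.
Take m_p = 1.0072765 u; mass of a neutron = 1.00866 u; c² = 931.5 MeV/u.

The nucleus contains 6 protons and 12 − 6 = 6 neutrons.
Mass of separated nucleons = 6(1.0072765) + 6(1.00866) = 6.0436590 + 6.05196 = 12.0956190 u
The mass defect is 12.0956190 − 11.9967 = 0.0989190 u.
Binding energy = Δm·c² = 0.0989190 × 931.5 MeV/u = 92.1430 MeV

92.1 MeV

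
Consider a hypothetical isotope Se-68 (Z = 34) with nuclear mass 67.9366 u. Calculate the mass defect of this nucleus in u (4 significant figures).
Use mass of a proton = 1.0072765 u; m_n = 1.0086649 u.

0.6054 u

With 34 protons and 34 neutrons (A = 68):
Total constituent mass: 34 × 1.0072765 + 34 × 1.0086649 = 68.5420076 u
Δm = 68.5420076 − 67.9366 = 0.6054076 u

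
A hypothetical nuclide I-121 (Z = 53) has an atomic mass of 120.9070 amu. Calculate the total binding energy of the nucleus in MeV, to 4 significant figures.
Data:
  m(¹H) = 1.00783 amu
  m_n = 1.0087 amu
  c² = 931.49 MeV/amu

1024 MeV

With 53 protons and 68 neutrons (A = 121):
Total constituent mass: 53 × 1.00783 + 68 × 1.0087 = 122.00659 amu
Δm = 122.00659 − 120.9070 = 1.09959 amu
Converting to energy: 1.09959 amu × 931.49 MeV/amu = 1024.26 MeV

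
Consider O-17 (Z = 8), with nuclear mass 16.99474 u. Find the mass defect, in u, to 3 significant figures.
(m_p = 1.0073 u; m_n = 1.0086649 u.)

0.142 u

Z = 8, so N = A − Z = 17 − 8 = 9.
Mass of separated nucleons = 8(1.0073) + 9(1.0086649) = 8.0584 + 9.0779841 = 17.1363841 u
Mass defect Δm = 17.1363841 − 16.99474 = 0.1416441 u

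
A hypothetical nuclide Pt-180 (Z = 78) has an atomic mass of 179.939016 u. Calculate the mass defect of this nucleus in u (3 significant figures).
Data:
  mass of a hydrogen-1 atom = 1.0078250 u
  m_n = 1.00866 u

With 78 protons and 102 neutrons (A = 180):
Total constituent mass: 78 × 1.0078250 + 102 × 1.00866 = 181.4936700 u
The mass defect is 181.4936700 − 179.939016 = 1.5546540 u.

1.55 u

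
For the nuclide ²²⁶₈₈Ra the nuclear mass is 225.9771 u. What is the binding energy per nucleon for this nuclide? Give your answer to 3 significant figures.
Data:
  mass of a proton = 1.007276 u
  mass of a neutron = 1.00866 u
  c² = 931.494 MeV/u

7.66 MeV/nucleon

Z = 88, so N = A − Z = 226 − 88 = 138.
Σm = 88·m_p + 138·m_n = 88.640288 + 139.19508 = 227.835368 u
Mass defect Δm = 227.835368 − 225.9771 = 1.858268 u
E_B = 1.858268 × 931.494 = 1730.97 MeV
Per nucleon: 1730.97 / 226 = 7.659 MeV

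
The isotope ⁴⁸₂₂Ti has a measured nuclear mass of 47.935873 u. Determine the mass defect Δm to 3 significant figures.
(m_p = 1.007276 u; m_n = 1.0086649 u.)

The nucleus contains 22 protons and 48 − 22 = 26 neutrons.
Total constituent mass: 22 × 1.007276 + 26 × 1.0086649 = 48.3853594 u
The mass defect is 48.3853594 − 47.935873 = 0.4494864 u.

0.449 u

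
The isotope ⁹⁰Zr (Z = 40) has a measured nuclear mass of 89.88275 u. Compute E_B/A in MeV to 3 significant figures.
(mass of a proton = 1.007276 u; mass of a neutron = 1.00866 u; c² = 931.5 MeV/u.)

Total constituent mass: 40 × 1.007276 + 50 × 1.00866 = 90.724040 u
Mass defect Δm = 90.724040 − 89.88275 = 0.841290 u
Binding energy = Δm·c² = 0.841290 × 931.5 MeV/u = 783.662 MeV
Dividing by A = 90 gives 8.707 MeV per nucleon.

8.71 MeV/nucleon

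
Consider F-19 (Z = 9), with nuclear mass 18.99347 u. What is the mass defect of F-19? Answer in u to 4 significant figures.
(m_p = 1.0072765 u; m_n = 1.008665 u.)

0.1587 u

The nucleus contains 9 protons and 19 − 9 = 10 neutrons.
Mass of separated nucleons = 9(1.0072765) + 10(1.008665) = 9.0654885 + 10.086650 = 19.1521385 u
Mass defect Δm = 19.1521385 − 18.99347 = 0.1586685 u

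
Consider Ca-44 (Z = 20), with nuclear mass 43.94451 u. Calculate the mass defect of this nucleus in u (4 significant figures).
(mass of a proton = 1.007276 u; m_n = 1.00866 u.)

0.4089 u

Σm = 20·m_p + 24·m_n = 20.145520 + 24.20784 = 44.353360 u
Δm = 44.353360 − 43.94451 = 0.408850 u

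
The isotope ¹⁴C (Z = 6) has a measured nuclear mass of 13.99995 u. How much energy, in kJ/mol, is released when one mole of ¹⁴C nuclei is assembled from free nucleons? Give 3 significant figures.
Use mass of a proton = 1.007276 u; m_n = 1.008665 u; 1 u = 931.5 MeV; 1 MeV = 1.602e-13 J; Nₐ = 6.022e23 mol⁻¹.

The nucleus contains 6 protons and 14 − 6 = 8 neutrons.
Mass of separated nucleons = 6(1.007276) + 8(1.008665) = 6.043656 + 8.069320 = 14.112976 u
The mass defect is 14.112976 − 13.99995 = 0.113026 u.
E_B = 0.113026 × 931.5 = 105.284 MeV
Per nucleus in joules: 105.284 MeV × 1.602e-13 J/MeV = 1.6866e-11 J
Per mole: 1.6866e-11 J × 6.022e23 mol⁻¹ = 1.0157e+13 J/mol

1.02e+10 kJ/mol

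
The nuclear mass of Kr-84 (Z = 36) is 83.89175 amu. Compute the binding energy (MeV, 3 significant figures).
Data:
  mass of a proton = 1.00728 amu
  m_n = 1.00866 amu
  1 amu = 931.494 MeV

732 MeV

With 36 protons and 48 neutrons (A = 84):
Mass of separated nucleons = 36(1.00728) + 48(1.00866) = 36.26208 + 48.41568 = 84.67776 amu
Mass defect Δm = 84.67776 − 83.89175 = 0.78601 amu
E_B = 0.78601 × 931.494 = 732.164 MeV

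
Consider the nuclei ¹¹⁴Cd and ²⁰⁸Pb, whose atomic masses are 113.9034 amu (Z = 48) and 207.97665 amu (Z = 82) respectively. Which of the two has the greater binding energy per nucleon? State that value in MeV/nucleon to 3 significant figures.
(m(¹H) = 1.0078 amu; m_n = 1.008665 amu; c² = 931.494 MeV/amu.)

¹¹⁴Cd; 8.52 MeV/nucleon

¹¹⁴Cd: Σm = 48(1.0078) + 66(1.008665) = 114.946290 amu; Δm = 1.042890 amu; E_B = 971.45 MeV; E_B/A = 8.521 MeV
²⁰⁸Pb: Σm = 82(1.0078) + 126(1.008665) = 209.731390 amu; Δm = 1.754740 amu; E_B = 1634.5 MeV; E_B/A = 7.858 MeV
¹¹⁴Cd has the higher binding energy per nucleon, so it is the more tightly bound nucleus.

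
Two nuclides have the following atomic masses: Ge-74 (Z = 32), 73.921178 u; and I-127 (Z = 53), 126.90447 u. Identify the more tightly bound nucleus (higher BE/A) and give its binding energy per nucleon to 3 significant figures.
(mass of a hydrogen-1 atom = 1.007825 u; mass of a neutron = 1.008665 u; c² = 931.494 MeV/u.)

Ge-74; 8.73 MeV/nucleon

Ge-74: Σm = 32(1.007825) + 42(1.008665) = 74.614330 u; Δm = 0.693152 u; E_B = 645.67 MeV; E_B/A = 8.725 MeV
I-127: Σm = 53(1.007825) + 74(1.008665) = 128.055935 u; Δm = 1.151465 u; E_B = 1072.6 MeV; E_B/A = 8.446 MeV
Ge-74 has the higher binding energy per nucleon, so it is the more tightly bound nucleus.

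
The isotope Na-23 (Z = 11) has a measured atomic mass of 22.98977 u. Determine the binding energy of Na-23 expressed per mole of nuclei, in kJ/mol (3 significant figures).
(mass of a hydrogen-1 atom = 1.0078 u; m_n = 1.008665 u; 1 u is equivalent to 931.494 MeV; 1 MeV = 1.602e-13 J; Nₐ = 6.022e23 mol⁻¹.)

1.80e+10 kJ/mol

Z = 11, so N = A − Z = 23 − 11 = 12.
Mass of separated nucleons = 11(1.0078) + 12(1.008665) = 11.0858 + 12.103980 = 23.189780 u
Mass defect Δm = 23.189780 − 22.98977 = 0.200010 u
Converting to energy: 0.200010 u × 931.494 MeV/u = 186.308 MeV
Per nucleus in joules: 186.308 MeV × 1.602e-13 J/MeV = 2.9847e-11 J
Per mole: 2.9847e-11 J × 6.022e23 mol⁻¹ = 1.7974e+13 J/mol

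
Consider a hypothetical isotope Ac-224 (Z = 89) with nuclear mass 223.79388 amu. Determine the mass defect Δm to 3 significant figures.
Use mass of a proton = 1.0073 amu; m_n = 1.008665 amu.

2.03 amu

Z = 89, so N = A − Z = 224 − 89 = 135.
Σm = 89·m_p + 135·m_n = 89.6497 + 136.169775 = 225.819475 amu
Δm = 225.819475 − 223.79388 = 2.025595 amu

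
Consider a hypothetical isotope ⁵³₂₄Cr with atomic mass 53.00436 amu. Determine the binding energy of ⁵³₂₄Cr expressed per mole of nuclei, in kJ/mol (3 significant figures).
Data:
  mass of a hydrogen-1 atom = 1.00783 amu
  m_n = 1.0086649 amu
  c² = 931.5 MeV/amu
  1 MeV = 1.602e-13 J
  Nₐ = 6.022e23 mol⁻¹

3.91e+10 kJ/mol

Mass of separated nucleons = 24(1.00783) + 29(1.0086649) = 24.18792 + 29.2512821 = 53.4392021 amu
Δm = 53.4392021 − 53.00436 = 0.4348421 amu
Converting to energy: 0.4348421 amu × 931.5 MeV/amu = 405.055 MeV
Per nucleus in joules: 405.055 MeV × 1.602e-13 J/MeV = 6.4890e-11 J
Per mole: 6.4890e-11 J × 6.022e23 mol⁻¹ = 3.9077e+13 J/mol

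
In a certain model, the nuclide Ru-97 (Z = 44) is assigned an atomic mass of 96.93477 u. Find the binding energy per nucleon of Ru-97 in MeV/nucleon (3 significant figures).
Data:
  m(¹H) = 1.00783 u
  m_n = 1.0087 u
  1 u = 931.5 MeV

8.36 MeV/nucleon

With 44 protons and 53 neutrons (A = 97):
Mass of separated nucleons = 44(1.00783) + 53(1.0087) = 44.34452 + 53.4611 = 97.80562 u
Mass defect Δm = 97.80562 − 96.93477 = 0.87085 u
E_B = 0.87085 × 931.5 = 811.197 MeV
Per nucleon: 811.197 / 97 = 8.363 MeV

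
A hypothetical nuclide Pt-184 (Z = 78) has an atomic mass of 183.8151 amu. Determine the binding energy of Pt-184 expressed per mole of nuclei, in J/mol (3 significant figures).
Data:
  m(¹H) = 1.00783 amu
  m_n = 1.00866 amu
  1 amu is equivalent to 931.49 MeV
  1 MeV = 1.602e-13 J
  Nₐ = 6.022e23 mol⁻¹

1.54e+14 J/mol

Z = 78, so N = A − Z = 184 − 78 = 106.
Σm = 78·m(¹H) + 106·m_n = 78.61074 + 106.91796 = 185.52870 amu
Δm = 185.52870 − 183.8151 = 1.71360 amu
Converting to energy: 1.71360 amu × 931.49 MeV/amu = 1596.20 MeV
Per nucleus in joules: 1596.20 MeV × 1.602e-13 J/MeV = 2.5571e-10 J
Per mole: 2.5571e-10 J × 6.022e23 mol⁻¹ = 1.5399e+14 J/mol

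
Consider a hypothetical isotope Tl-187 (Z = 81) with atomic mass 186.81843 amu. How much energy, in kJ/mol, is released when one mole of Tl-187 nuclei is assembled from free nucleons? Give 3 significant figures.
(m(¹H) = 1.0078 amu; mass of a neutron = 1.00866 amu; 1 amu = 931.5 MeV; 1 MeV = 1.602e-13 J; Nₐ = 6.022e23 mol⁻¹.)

The nucleus contains 81 protons and 187 − 81 = 106 neutrons.
Mass of separated nucleons = 81(1.0078) + 106(1.00866) = 81.6318 + 106.91796 = 188.54976 amu
The mass defect is 188.54976 − 186.81843 = 1.73133 amu.
Converting to energy: 1.73133 amu × 931.5 MeV/amu = 1612.73 MeV
Per nucleus in joules: 1612.73 MeV × 1.602e-13 J/MeV = 2.5836e-10 J
Per mole: 2.5836e-10 J × 6.022e23 mol⁻¹ = 1.5558e+14 J/mol

1.56e+11 kJ/mol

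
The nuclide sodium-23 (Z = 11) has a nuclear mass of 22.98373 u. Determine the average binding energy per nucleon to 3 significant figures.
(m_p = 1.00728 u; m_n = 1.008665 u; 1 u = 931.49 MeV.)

8.11 MeV/nucleon

With 11 protons and 12 neutrons (A = 23):
Total constituent mass: 11 × 1.00728 + 12 × 1.008665 = 23.184060 u
Δm = 23.184060 − 22.98373 = 0.200330 u
E_B = 0.200330 × 931.49 = 186.605 MeV
Per nucleon: 186.605 / 23 = 8.113 MeV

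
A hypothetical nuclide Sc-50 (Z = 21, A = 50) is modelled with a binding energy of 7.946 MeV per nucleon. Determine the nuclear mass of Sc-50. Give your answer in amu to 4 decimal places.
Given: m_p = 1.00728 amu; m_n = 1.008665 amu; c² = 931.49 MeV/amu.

49.9776 amu

Total binding energy = 50 × 7.946 = 397.300 MeV
Mass defect = 397.300 MeV / (931.49 MeV/amu) = 0.426521 amu
Constituent mass = 21(1.00728) + 29(1.008665) = 50.404165 amu
Nuclear mass = 50.404165 − 0.426521 = 49.977644 amu ≈ 49.9776 amu (to 4 decimal places)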